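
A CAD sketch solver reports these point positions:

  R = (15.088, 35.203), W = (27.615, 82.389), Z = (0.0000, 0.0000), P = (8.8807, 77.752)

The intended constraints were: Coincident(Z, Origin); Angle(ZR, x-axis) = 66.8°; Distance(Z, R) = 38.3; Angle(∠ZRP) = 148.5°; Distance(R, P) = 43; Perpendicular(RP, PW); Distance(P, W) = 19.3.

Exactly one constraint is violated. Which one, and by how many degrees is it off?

Perpendicular(RP, PW) — off by 5.60°.

Z = (0.00, 0.00) ✓; ZR at 66.80° ✓; |ZR| = 38.30 ✓; ∠ZRP = 148.5° ✓; |RP| = 43.00 ✓; ∠(RP, PW) = 84.40° ✗; |PW| = 19.30 ✓.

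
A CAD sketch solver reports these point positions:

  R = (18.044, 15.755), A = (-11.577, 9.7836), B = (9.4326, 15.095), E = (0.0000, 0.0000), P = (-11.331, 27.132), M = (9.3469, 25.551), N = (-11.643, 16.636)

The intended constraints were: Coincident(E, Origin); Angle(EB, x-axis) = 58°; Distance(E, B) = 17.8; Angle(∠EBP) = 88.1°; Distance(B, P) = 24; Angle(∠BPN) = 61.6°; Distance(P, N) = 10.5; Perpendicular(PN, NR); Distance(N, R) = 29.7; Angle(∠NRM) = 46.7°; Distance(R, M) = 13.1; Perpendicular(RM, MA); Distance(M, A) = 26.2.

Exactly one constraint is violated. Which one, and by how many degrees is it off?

Perpendicular(RM, MA) — off by 4.60°.

E = (0.00, 0.00) ✓; EB at 58.00° ✓; |EB| = 17.80 ✓; ∠EBP = 88.10° ✓; |BP| = 24.00 ✓; ∠BPN = 61.60° ✓; |PN| = 10.50 ✓; ∠(PN, NR) = 90.00° ✓; |NR| = 29.70 ✓; ∠NRM = 46.70° ✓; |RM| = 13.10 ✓; ∠(RM, MA) = 85.40° ✗; |MA| = 26.20 ✓.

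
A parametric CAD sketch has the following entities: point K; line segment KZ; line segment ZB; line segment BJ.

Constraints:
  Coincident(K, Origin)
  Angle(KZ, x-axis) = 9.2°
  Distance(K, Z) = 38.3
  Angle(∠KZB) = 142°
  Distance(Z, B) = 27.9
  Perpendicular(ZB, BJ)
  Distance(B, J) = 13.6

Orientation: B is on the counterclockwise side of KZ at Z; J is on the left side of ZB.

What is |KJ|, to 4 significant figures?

58.93

K is at the origin; KZ runs at 9.2° with length 38.3, so Z = 38.3·(cos 9.2°, sin 9.2°) = (37.81, 6.123). ∠KZB = 142.0°, so ZB runs at 9.2° + (180° − 142.0°) = 47.20° from the x-axis; with |ZB| = 27.9, B = Z + 27.9·(cos 47.20°, sin 47.20°) = (56.76, 26.59). ZB is perpendicular to BJ; with |BJ| = 13.6 on the left of ZB, J = B + 13.6·(-0.7337, 0.6794) = (46.79, 35.83). Then |KJ| = |J − K| = 58.93.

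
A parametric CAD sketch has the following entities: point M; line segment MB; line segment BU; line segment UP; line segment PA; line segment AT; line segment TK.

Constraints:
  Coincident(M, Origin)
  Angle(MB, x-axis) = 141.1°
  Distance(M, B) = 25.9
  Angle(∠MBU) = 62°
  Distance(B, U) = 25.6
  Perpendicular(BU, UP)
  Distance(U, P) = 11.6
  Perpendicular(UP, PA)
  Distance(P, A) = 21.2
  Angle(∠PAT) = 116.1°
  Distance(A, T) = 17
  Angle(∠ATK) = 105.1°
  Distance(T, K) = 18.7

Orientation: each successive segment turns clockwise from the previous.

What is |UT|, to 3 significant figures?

28.9

M is at the origin; MB runs at 141.1° with length 25.9, so B = (-20.2, 16.3). ∠MBU = 62.0° gives BU at 23.1° from the x-axis; with |BU| = 25.6, U = (3.39, 26.3). The perpendicularity gives UP at right angles to BU, so UP runs at -66.9°; with |UP| = 11.6, P = (7.94, 15.6). UP is perpendicular to PA, so PA runs at -157°; with |PA| = 21.2, A = (-11.6, 7.32). ∠PAT = 116.1° gives AT at 139° from the x-axis; with |AT| = 17.0, T = (-24.4, 18.4). Then |UT| = |T − U| = 28.9.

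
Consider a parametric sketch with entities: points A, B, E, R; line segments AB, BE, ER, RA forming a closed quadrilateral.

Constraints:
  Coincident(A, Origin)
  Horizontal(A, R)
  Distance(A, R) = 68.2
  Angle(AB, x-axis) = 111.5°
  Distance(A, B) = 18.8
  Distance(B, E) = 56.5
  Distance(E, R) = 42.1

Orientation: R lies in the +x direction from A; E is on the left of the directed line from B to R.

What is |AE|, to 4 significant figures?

58.82

A is at the origin; A and R share the same y with |AR| = 68.2 and R in +x, so R = (68.2, 0). AB runs at 111.5° with |AB| = 18.8, so B = (-6.890, 17.49). E is determined by |BE| = 56.5 and |ER| = 42.1 together: it lies at the intersection of circle(B, 56.5) and circle(R, 42.1). With |BR| = 77.10, the foot of the radical line on BR is 47.76 from B and the perpendicular offset is √(56.5² − 47.76²) = 30.19. Taking the left-of-BR solution: E = (46.47, 36.06).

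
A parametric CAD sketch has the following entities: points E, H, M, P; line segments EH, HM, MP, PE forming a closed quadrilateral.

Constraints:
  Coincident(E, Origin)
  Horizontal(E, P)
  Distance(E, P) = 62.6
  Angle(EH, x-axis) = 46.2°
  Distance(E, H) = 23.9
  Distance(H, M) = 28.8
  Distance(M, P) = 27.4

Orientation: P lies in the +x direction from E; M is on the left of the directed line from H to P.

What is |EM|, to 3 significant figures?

49.8

Checks: |HM| = 28.80 ✓; |MP| = 27.40 ✓.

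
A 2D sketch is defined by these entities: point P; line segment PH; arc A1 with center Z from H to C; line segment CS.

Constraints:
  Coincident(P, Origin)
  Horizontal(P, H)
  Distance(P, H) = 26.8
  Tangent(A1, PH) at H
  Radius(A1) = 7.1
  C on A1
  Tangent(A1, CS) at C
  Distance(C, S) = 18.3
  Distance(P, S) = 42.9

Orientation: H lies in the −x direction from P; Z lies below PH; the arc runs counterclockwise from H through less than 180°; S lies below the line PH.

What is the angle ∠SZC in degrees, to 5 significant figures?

68.795°

P is at the origin; P and H share the same y with |PH| = 26.8 and H on the −x side, so H = (-26.800, 0.0000). Tangency of A1 to PH means the radius ZH is perpendicular to PH, so Z = H + (0, -7.1) = (-26.800, -7.1000). Since ZC ⟂ CS (tangency), |ZS| = √(7.1² + 18.3²) = 19.629 regardless of where C sits on A1. So S lies on both circle(P, 42.9) and circle(Z, 19.629); the below-PH intersection is S = (-34.866, -24.995). C is the foot of the tangent from S: C = (-33.890, -6.7212).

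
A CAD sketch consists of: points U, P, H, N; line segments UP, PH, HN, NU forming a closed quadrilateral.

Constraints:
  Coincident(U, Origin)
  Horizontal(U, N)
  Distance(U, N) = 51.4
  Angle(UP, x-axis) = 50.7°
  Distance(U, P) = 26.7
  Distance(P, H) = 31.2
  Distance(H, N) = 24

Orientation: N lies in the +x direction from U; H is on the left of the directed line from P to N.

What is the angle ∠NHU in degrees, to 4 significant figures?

71.90°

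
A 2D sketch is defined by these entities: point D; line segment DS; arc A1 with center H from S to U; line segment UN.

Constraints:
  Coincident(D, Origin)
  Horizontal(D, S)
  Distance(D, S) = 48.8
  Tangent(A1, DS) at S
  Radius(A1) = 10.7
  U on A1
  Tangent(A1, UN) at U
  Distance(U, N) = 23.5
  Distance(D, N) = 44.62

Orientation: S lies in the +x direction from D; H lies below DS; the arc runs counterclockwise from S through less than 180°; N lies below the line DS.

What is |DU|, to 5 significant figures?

39.273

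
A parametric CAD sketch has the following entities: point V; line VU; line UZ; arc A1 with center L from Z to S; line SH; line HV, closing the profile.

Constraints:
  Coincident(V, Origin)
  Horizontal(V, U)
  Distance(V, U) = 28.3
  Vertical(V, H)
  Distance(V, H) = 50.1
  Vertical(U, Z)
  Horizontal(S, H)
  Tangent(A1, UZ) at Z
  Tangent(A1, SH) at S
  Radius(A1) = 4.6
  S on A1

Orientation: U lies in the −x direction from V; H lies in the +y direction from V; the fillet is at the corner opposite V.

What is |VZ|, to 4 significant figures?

53.58

V is at the origin; VU is horizontal with |VU| = 28.3 and U on the −x side, so U = (-28.30, 0.000). VH is vertical with |VH| = 50.1 and H on the +y side, so H = (0.000, 50.10). The virtual corner opposite V is at (-28.30, 50.10). Tangency of A1 to UZ means the radius LZ is perpendicular to UZ and since A1 is tangent to SH there, LS ⟂ SH, with radius 4.6, so the center L sits 4.6 in from both sides at L = (-23.70, 45.50). That places the tangent points at Z = (-28.30, 45.50) on UZ and S = (-23.70, 50.10) on SH. Then |VZ| = |Z − V| = 53.58.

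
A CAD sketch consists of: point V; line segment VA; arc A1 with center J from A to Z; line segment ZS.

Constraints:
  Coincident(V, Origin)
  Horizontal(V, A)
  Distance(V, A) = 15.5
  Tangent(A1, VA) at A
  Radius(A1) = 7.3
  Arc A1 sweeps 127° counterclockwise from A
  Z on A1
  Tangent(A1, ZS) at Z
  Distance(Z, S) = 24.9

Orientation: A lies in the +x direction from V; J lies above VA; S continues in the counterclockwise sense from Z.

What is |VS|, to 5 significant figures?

32.210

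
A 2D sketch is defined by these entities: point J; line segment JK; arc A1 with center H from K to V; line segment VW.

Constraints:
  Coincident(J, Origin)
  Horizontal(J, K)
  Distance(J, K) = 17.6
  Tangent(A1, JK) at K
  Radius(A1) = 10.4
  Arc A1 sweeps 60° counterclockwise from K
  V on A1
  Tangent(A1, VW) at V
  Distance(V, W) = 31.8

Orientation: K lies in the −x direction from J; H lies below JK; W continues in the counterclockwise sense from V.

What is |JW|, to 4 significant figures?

53.65

On A1, K sits at bearing 90° from H; a 60° counterclockwise sweep puts V at bearing 150°, so V = H + 10.4·(cos 150°, sin 150°) = (-26.61, -5.200). The tangent condition forces HV to be normal to VW, so VW runs along (−sin 150°, cos 150°); with |VW| = 31.8, W = (-42.51, -32.74). Then |JW| = |W − J| = 53.65.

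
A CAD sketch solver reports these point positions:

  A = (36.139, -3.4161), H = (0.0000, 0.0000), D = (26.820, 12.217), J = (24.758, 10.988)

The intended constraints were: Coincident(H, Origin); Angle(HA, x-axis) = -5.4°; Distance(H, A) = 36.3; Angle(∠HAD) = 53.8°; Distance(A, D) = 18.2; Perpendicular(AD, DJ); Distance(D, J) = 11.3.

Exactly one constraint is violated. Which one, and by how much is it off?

Distance(D, J) = 11.3 — off by 8.90.

H = (0.00, 0.00) ✓; HA at -5.400° ✓; |HA| = 36.30 ✓; ∠HAD = 53.80° ✓; |AD| = 18.20 ✓; ∠(AD, DJ) = 90.00° ✓; |DJ| = 2.400 ✗.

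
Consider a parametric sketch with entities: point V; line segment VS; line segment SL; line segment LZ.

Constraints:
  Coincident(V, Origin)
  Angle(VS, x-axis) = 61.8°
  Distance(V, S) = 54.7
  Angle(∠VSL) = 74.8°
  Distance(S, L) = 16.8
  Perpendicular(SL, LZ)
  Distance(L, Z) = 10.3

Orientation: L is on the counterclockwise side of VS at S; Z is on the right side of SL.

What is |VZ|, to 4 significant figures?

63.13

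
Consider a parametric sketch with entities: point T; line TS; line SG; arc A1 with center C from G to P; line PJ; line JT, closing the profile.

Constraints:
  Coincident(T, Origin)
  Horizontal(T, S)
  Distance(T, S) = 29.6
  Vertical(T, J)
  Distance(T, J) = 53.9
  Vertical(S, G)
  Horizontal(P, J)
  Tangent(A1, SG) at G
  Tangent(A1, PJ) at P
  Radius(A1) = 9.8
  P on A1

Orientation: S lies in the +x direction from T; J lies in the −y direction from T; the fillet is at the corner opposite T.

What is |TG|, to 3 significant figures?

53.1

T is at the origin; T and S share the same y with |TS| = 29.6 and S on the +x side, so S = (29.6, 0.00). T and J share the same x with |TJ| = 53.9 and J on the −y side, so J = (0.00, -53.9). The virtual corner opposite T is at (29.6, -53.9). Since A1 is tangent to SG there, CG ⟂ SG and since A1 is tangent to PJ there, CP ⟂ PJ, with radius 9.8, so the center C sits 9.8 in from both sides at C = (19.8, -44.1). That places the tangent points at G = (29.6, -44.1) on SG and P = (19.8, -53.9) on PJ. Then |TG| = |G − T| = 53.1.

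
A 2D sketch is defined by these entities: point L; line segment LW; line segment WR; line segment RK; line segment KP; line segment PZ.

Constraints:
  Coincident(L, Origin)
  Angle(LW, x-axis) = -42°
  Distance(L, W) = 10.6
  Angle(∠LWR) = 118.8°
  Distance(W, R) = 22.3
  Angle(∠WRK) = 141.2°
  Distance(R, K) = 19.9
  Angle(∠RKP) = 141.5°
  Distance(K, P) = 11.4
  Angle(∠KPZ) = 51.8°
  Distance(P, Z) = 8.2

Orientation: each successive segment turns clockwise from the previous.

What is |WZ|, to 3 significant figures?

38.5

L is at the origin; LW runs at -42.0° with length 10.6, so W = (7.88, -7.09). ∠LWR = 118.8° gives WR at -103° from the x-axis; with |WR| = 22.3, R = (2.79, -28.8). ∠WRK = 141.2° gives RK at -142° from the x-axis; with |RK| = 19.9, K = (-12.9, -41.1). ∠RKP = 141.5° gives KP at 180° from the x-axis; with |KP| = 11.4, P = (-24.3, -41.0). ∠KPZ = 51.8° gives PZ at 51.3° from the x-axis; with |PZ| = 8.2, Z = (-19.2, -34.6). Then |WZ| = |Z − W| = 38.5.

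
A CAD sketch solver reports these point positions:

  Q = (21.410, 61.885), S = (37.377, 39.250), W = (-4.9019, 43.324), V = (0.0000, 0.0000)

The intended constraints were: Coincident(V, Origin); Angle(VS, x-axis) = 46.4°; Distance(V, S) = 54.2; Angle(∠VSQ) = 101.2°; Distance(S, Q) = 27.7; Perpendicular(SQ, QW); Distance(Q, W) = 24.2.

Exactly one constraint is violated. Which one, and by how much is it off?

Distance(Q, W) = 24.2 — off by 8.00.

V = (0.00, 0.00) ✓; VS at 46.40° ✓; |VS| = 54.20 ✓; ∠VSQ = 101.2° ✓; |SQ| = 27.70 ✓; ∠(SQ, QW) = 90.00° ✓; |QW| = 32.20 ✗.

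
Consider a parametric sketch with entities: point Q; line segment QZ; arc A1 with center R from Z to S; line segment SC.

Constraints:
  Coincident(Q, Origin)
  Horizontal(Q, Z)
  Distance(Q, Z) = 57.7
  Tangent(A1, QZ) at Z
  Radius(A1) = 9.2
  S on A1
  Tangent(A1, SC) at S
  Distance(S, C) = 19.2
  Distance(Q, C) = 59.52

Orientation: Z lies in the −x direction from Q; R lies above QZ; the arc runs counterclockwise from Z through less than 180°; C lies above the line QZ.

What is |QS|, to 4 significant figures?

49.77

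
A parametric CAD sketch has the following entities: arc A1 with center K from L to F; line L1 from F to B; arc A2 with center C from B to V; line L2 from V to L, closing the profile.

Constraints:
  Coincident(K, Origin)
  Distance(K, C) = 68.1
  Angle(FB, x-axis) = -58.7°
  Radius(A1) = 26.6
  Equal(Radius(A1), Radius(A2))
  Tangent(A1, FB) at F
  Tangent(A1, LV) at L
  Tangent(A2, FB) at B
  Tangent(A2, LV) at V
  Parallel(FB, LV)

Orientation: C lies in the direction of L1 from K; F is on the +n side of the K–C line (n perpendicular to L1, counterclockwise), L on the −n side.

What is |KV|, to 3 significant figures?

73.1

The slot axis is L1's direction at -58.7°, so u = (cos -58.7°, sin -58.7°) = (0.520, -0.854) and n = (−sin -58.7°, cos -58.7°) = (0.854, 0.520). K is at the origin and C lies 68.1 along u from K, so C = 68.1·u = (35.4, -58.2). Tangency of A1 to both parallel lines with radius 26.6 puts F and L at K ± 26.6·n: F = (22.7, 13.8), L = (-22.7, -13.8). Equal radii place B and V the same way about C: B = C + 26.6·n = (58.1, -44.4), V = C − 26.6·n = (12.7, -72.0). Then |KV| = |V − K| = 73.1.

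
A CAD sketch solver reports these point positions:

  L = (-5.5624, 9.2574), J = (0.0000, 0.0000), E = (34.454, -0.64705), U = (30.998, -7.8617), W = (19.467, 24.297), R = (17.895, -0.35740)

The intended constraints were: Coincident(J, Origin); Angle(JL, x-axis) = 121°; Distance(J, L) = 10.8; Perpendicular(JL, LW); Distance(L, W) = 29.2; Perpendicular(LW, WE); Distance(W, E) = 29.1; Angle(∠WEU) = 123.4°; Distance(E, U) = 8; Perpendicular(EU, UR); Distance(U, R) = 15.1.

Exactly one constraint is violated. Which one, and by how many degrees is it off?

Perpendicular(EU, UR) — off by 4.20°.

J = (0.00, 0.00) ✓; JL at 121.0° ✓; |JL| = 10.80 ✓; ∠(JL, LW) = 90.00° ✓; |LW| = 29.20 ✓; ∠(LW, WE) = 90.00° ✓; |WE| = 29.10 ✓; ∠WEU = 123.4° ✓; |EU| = 8.000 ✓; ∠(EU, UR) = 94.20° ✗; |UR| = 15.10 ✓.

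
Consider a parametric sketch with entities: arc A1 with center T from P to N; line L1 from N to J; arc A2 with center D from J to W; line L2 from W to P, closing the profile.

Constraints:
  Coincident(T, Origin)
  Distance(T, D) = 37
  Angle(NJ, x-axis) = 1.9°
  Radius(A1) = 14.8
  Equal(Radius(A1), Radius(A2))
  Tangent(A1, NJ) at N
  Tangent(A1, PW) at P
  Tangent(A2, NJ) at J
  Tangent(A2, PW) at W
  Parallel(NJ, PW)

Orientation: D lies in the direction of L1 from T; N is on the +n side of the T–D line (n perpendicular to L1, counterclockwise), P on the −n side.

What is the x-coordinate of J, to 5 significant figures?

36.489

The slot axis is L1's direction at 1.9°, so u = (cos 1.9°, sin 1.9°) = (0.99945, 0.033155) and n = (−sin 1.9°, cos 1.9°) = (-0.033155, 0.99945). T is at the origin and D lies 37.0 along u from T, so D = 37.0·u = (36.980, 1.2267). Tangency of A1 to both parallel lines with radius 14.8 puts N and P at T ± 14.8·n: N = (-0.49070, 14.792), P = (0.49070, -14.792). Equal radii place J and W the same way about D: J = D + 14.8·n = (36.489, 16.019), W = D − 14.8·n = (37.470, -13.565). So J.x = 36.489.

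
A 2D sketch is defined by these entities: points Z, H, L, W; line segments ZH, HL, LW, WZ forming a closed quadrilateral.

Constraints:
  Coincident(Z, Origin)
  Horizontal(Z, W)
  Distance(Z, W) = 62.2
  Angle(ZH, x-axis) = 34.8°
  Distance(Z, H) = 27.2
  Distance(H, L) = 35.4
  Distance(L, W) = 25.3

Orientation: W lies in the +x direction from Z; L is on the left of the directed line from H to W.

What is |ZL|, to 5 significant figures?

61.680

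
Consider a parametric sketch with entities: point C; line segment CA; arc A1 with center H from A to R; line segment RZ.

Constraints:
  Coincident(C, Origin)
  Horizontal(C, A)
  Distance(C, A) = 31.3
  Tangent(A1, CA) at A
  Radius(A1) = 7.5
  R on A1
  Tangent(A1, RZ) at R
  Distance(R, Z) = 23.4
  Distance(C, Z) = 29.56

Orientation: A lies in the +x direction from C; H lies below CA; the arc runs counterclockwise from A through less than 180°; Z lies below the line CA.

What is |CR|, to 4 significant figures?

24.87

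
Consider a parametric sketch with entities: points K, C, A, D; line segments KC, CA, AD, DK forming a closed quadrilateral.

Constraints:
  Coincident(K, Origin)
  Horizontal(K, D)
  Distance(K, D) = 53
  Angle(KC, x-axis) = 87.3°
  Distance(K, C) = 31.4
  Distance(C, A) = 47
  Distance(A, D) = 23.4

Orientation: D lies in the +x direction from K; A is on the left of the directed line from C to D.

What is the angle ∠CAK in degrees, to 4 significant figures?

36.05°

Checks: KC at 87.30° ✓; |CA| = 47.00 ✓; |AD| = 23.40 ✓.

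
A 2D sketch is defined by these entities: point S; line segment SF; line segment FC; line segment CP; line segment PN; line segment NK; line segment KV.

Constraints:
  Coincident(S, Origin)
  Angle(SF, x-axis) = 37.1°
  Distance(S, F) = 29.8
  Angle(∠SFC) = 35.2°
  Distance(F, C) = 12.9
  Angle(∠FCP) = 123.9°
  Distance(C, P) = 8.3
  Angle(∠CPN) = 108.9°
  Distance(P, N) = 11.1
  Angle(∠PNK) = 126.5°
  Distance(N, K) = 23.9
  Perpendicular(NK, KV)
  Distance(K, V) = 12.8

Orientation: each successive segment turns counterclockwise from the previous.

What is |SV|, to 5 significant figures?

40.009

∠PNK = 126.5° gives NK at 2.6000° from the x-axis; with |NK| = 23.9, K = (37.353, 2.9792). NK is perpendicular to KV, so KV runs at 92.600°; with |KV| = 12.8, V = (36.772, 15.766). Then |SV| = |V − S| = 40.009.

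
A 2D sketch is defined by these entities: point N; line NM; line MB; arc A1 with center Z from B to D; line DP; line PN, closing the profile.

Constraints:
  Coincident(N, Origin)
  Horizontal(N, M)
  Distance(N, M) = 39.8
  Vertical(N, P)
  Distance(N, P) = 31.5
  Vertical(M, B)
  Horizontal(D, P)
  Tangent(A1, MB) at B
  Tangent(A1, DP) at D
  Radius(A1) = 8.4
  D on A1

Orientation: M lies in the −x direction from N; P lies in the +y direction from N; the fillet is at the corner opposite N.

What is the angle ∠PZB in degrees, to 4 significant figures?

165.0°

The virtual corner opposite N is at (-39.80, 31.50). Since A1 is tangent to MB there, ZB ⟂ MB and since A1 is tangent to DP there, ZD ⟂ DP, with radius 8.4, so the center Z sits 8.4 in from both sides at Z = (-31.40, 23.10). That places the tangent points at B = (-39.80, 23.10) on MB and D = (-31.40, 31.50) on DP. Then cos ∠PZB = ZP·ZB / (|ZP||ZB|), giving 165.0°.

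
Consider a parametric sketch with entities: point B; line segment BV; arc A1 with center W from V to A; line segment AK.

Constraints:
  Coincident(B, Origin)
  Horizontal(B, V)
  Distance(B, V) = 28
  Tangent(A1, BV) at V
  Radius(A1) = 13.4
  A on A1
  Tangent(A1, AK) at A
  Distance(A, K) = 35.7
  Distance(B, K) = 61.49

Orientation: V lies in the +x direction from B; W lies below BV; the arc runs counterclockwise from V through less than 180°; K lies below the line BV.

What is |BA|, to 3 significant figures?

26.0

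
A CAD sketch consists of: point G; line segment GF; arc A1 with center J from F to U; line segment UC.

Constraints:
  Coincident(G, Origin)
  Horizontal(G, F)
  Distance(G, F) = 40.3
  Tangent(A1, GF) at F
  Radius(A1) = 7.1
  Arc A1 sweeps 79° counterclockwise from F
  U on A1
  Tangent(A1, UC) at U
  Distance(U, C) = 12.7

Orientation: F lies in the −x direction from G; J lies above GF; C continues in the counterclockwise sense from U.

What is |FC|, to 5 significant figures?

20.491

G is at the origin; G and F share the same y with |GF| = 40.3 and F on the −x side, so F = (-40.300, 0.0000). Tangency of A1 to GF means the radius JF is perpendicular to GF, so J = F + (0, 7.1) = (-40.300, 7.1000). On A1, F sits at bearing -90° from J; a 79° counterclockwise sweep puts U at bearing -11°, so U = J + 7.1·(cos -11°, sin -11°) = (-33.330, 5.7453). A1 meets UC tangentially, so JU is at right angles to UC, so UC runs along (−sin -11°, cos -11°); with |UC| = 12.7, C = (-30.907, 18.212). Then |FC| = |C − F| = 20.491.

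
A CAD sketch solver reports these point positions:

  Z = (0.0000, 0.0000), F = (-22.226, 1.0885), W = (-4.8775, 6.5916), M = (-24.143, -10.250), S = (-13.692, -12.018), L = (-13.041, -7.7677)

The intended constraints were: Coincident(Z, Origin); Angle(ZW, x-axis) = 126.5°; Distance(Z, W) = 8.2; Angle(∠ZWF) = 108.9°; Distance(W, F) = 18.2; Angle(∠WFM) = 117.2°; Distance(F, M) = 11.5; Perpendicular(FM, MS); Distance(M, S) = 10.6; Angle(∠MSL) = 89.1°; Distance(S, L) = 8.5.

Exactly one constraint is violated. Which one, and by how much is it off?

Distance(S, L) = 8.5 — off by 4.20.

Z = (0.00, 0.00) ✓; ZW at 126.5° ✓; |ZW| = 8.200 ✓; ∠ZWF = 108.9° ✓; |WF| = 18.20 ✓; ∠WFM = 117.2° ✓; |FM| = 11.50 ✓; ∠(FM, MS) = 89.99° ✓; |MS| = 10.60 ✓; ∠MSL = 89.11° ✓; |SL| = 4.300 ✗.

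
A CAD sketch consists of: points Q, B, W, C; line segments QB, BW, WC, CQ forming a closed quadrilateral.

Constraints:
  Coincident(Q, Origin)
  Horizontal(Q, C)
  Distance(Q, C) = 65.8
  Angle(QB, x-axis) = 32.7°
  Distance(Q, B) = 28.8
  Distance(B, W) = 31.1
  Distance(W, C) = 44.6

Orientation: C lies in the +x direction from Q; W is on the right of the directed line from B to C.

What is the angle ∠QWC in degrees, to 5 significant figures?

126.68°

Q is at the origin; Q and C share the same y with |QC| = 65.8 and C in +x, so C = (65.8, 0). QB runs at 32.7° with |QB| = 28.8, so B = (24.236, 15.559). W is determined by |BW| = 31.1 and |WC| = 44.6 together: it lies at the intersection of circle(B, 31.1) and circle(C, 44.6). With |BC| = 44.381, the foot of the radical line on BC is 10.677 from B and the perpendicular offset is √(31.1² − 10.677²) = 29.210. Taking the right-of-BC solution: W = (23.995, -15.540).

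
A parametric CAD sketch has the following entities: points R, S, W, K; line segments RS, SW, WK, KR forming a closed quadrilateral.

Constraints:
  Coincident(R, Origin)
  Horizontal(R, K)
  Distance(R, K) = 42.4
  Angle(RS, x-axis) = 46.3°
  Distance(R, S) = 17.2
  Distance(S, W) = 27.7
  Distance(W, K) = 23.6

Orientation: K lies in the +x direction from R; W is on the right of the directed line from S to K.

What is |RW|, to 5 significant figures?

26.216

R is at the origin; RK is horizontal with |RK| = 42.4 and K in +x, so K = (42.4, 0). RS runs at 46.3° with |RS| = 17.2, so S = (11.883, 12.435). W is determined by |SW| = 27.7 and |WK| = 23.6 together: it lies at the intersection of circle(S, 27.7) and circle(K, 23.6). With |SK| = 32.953, the foot of the radical line on SK is 19.668 from S and the perpendicular offset is √(27.7² − 19.668²) = 19.505. Taking the right-of-SK solution: W = (22.737, -13.050).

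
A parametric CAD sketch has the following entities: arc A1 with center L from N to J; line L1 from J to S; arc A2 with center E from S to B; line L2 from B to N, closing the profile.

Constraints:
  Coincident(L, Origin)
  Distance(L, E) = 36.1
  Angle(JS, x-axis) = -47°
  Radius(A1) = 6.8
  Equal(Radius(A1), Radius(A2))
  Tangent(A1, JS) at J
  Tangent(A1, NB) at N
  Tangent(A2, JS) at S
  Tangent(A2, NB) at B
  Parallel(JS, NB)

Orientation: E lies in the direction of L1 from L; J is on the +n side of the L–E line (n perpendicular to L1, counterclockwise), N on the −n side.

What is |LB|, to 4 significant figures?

36.73

The slot axis is L1's direction at -47.0°, so u = (cos -47.0°, sin -47.0°) = (0.6820, -0.7314) and n = (−sin -47.0°, cos -47.0°) = (0.7314, 0.6820). L is at the origin and E lies 36.1 along u from L, so E = 36.1·u = (24.62, -26.40). Tangency of A1 to both parallel lines with radius 6.8 puts J and N at L ± 6.8·n: J = (4.973, 4.638), N = (-4.973, -4.638). Equal radii place S and B the same way about E: S = E + 6.8·n = (29.59, -21.76), B = E − 6.8·n = (19.65, -31.04). Then |LB| = |B − L| = 36.73.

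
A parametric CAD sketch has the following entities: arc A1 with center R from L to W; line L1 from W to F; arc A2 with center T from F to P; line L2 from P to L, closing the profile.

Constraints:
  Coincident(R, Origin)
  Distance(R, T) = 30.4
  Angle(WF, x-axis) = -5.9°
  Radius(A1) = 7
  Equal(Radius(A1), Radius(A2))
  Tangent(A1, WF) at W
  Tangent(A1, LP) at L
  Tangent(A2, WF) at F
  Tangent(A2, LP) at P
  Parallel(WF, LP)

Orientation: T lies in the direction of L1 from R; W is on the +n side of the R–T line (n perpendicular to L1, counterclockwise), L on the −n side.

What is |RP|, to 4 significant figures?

31.20

The slot axis is L1's direction at -5.9°, so u = (cos -5.9°, sin -5.9°) = (0.9947, -0.1028) and n = (−sin -5.9°, cos -5.9°) = (0.1028, 0.9947). R is at the origin and T lies 30.4 along u from R, so T = 30.4·u = (30.24, -3.125). Tangency of A1 to both parallel lines with radius 7.0 puts W and L at R ± 7.0·n: W = (0.7195, 6.963), L = (-0.7195, -6.963). Equal radii place F and P the same way about T: F = T + 7.0·n = (30.96, 3.838), P = T − 7.0·n = (29.52, -10.09). Then |RP| = |P − R| = 31.20.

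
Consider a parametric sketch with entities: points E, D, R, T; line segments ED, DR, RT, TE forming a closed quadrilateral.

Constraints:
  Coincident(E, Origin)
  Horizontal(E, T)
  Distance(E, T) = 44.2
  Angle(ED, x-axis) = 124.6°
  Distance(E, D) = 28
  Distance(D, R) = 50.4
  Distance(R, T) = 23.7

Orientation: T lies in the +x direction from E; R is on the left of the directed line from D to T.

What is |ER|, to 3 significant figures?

40.7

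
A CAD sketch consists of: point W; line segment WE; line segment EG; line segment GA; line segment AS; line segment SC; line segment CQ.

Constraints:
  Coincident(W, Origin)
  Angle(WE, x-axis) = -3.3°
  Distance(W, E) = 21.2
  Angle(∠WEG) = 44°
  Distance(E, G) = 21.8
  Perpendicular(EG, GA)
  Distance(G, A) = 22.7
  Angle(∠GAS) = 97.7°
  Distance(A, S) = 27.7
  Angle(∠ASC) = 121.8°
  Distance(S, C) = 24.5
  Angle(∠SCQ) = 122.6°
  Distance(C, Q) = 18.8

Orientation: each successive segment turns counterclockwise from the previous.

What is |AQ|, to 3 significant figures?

49.8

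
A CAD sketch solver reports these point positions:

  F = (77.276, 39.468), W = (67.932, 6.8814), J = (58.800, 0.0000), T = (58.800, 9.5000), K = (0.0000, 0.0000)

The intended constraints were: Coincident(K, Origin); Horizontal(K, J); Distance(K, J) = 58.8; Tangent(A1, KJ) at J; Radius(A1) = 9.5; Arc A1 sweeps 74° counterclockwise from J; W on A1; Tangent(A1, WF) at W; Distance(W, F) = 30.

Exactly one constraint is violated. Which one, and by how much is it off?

Distance(W, F) = 30 — off by 3.90.

K = (0.00, 0.00) ✓; K.y = 0.00, J.y = 0.00 ✓; |KJ| = 58.80 ✓; ∠(TJ, JK) = 90.00° ✓; |TJ| = 9.500 ✓; bearing(T→W) − bearing(T→J) = 74.00° ✓; |TW| = 9.500 ✓; ∠(TW, WF) = 90.00° ✓; |WF| = 33.90 ✗.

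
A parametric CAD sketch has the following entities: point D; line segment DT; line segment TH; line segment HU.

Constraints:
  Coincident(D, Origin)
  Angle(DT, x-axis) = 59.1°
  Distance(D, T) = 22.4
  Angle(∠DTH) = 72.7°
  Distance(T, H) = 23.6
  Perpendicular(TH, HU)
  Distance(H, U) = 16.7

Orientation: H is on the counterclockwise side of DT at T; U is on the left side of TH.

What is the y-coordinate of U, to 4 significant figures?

8.538

∠DTH = 72.7°, so TH runs at 59.1° + (180° − 72.7°) = 166.4° from the x-axis; with |TH| = 23.6, H = T + 23.6·(cos 166.4°, sin 166.4°) = (-11.43, 24.77). The perpendicularity gives HU at right angles to TH; with |HU| = 16.7 on the left of TH, U = H + 16.7·(-0.2351, -0.9720) = (-15.36, 8.538). So U.y = 8.538.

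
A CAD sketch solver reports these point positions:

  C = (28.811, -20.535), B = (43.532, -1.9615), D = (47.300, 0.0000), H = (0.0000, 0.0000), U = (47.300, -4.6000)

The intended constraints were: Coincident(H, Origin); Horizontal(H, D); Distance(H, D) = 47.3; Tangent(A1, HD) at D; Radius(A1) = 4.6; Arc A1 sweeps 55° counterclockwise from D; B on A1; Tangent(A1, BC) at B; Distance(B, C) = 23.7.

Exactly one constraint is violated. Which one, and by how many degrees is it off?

Tangent(A1, BC) at B — off by 3.40°.

H = (0.00, 0.00) ✓; H.y = 0.00, D.y = 0.00 ✓; |HD| = 47.30 ✓; ∠(UD, DH) = 90.00° ✓; |UD| = 4.600 ✓; bearing(U→B) − bearing(U→D) = 55.00° ✓; |UB| = 4.600 ✓; ∠(UB, BC) = 93.40° ✗; |BC| = 23.70 ✓.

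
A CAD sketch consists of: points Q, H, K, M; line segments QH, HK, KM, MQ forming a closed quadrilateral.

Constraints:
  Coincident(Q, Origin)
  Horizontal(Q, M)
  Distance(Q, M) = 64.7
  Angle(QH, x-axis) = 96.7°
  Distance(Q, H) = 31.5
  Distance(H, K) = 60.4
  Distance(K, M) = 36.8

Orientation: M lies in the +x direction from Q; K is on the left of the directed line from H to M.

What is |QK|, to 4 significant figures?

66.97

Checks: |HK| = 60.40 ✓; |KM| = 36.80 ✓.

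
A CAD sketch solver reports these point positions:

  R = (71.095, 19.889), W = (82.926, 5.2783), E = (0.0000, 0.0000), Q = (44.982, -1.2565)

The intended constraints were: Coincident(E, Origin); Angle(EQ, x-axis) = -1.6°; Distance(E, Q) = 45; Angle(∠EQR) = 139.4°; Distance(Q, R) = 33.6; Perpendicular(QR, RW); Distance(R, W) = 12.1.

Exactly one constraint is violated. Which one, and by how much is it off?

Distance(R, W) = 12.1 — off by 6.70.

E = (0.00, 0.00) ✓; EQ at -1.600° ✓; |EQ| = 45.00 ✓; ∠EQR = 139.4° ✓; |QR| = 33.60 ✓; ∠(QR, RW) = 90.00° ✓; |RW| = 18.80 ✗.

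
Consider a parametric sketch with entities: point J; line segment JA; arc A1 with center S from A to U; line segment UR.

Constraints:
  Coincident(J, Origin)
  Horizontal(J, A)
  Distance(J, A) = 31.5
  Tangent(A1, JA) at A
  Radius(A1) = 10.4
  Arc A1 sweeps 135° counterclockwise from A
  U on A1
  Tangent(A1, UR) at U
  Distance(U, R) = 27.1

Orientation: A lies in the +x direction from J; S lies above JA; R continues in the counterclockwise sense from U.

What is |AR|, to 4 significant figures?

38.76

On A1, A sits at bearing -90° from S; a 135° counterclockwise sweep puts U at bearing 45°, so U = S + 10.4·(cos 45°, sin 45°) = (38.85, 17.75). Since A1 is tangent to UR there, SU ⟂ UR, so UR runs along (−sin 45°, cos 45°); with |UR| = 27.1, R = (19.69, 36.92). Then |AR| = |R − A| = 38.76.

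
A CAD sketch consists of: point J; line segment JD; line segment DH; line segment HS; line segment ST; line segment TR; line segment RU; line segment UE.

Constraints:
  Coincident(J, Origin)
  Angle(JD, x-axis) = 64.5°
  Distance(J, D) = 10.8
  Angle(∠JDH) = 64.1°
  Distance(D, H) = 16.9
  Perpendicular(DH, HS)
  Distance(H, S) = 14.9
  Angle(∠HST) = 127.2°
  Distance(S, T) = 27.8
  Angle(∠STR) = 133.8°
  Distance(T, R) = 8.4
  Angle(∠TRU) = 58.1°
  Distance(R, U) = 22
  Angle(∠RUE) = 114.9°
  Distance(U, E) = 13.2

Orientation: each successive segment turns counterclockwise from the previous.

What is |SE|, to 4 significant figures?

4.180

∠TRU = 58.1° gives RU at 131.3° from the x-axis; with |RU| = 22.0, U = (3.881, -4.023). ∠RUE = 114.9° gives UE at -163.6° from the x-axis; with |UE| = 13.2, E = (-8.781, -7.750). Then |SE| = |E − S| = 4.180.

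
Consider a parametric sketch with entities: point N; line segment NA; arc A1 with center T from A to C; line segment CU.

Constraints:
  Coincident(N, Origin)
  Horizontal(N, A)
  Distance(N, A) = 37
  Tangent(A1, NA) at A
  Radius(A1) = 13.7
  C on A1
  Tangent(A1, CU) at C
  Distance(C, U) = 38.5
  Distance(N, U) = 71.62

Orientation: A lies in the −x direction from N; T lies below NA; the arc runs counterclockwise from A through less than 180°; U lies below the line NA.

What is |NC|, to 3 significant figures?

52.7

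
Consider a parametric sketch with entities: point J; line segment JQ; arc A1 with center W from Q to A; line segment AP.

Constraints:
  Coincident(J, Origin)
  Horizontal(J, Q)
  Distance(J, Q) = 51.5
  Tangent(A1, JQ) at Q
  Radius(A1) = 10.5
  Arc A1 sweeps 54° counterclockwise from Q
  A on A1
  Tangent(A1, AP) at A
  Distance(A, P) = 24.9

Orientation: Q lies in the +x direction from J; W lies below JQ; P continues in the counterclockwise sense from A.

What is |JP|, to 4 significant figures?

37.47

J is at the origin; J and Q share the same y with |JQ| = 51.5 and Q on the +x side, so Q = (51.50, 0.000). The tangent condition forces WQ to be normal to JQ, so W = Q + (0, -10.5) = (51.50, -10.50). On A1, Q sits at bearing 90° from W; a 54° counterclockwise sweep puts A at bearing 144°, so A = W + 10.5·(cos 144°, sin 144°) = (43.01, -4.328). Tangency of A1 to AP means the radius WA is perpendicular to AP, so AP runs along (−sin 144°, cos 144°); with |AP| = 24.9, P = (28.37, -24.47). Then |JP| = |P − J| = 37.47.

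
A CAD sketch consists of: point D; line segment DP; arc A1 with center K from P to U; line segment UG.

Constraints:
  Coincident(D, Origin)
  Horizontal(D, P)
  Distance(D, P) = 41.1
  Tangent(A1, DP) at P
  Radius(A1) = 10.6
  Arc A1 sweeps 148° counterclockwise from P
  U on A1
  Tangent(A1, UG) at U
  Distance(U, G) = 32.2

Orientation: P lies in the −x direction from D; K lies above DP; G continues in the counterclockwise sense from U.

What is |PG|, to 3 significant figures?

42.6

D is at the origin; DP is horizontal with |DP| = 41.1 and P on the −x side, so P = (-41.1, 0.00). A1 meets DP tangentially, so KP is at right angles to DP, so K = P + (0, 10.6) = (-41.1, 10.6). On A1, P sits at bearing -90° from K; a 148° counterclockwise sweep puts U at bearing 58°, so U = K + 10.6·(cos 58°, sin 58°) = (-35.5, 19.6). The tangent condition forces KU to be normal to UG, so UG runs along (−sin 58°, cos 58°); with |UG| = 32.2, G = (-62.8, 36.7). Then |PG| = |G − P| = 42.6.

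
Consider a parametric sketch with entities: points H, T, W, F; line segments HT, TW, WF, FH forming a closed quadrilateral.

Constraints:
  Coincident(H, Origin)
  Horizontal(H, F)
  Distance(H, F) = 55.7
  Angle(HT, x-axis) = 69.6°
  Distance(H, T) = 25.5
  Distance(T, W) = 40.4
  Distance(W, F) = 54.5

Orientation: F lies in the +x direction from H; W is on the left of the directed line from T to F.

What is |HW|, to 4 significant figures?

64.27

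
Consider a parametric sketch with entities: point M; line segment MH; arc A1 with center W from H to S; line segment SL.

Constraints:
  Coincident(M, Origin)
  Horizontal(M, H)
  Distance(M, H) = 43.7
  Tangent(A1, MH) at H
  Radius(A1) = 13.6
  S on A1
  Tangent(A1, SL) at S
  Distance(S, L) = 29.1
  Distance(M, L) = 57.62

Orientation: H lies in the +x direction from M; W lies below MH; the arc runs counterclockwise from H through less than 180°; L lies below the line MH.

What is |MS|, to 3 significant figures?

34.5

M is at the origin; M and H share the same y with |MH| = 43.7 and H on the +x side, so H = (43.7, 0.00). Tangency of A1 to MH means the radius WH is perpendicular to MH, so W = H + (0, -13.6) = (43.7, -13.6). Since WS ⟂ SL (tangency), |WL| = √(13.6² + 29.1²) = 32.1 regardless of where S sits on A1. So L lies on both circle(M, 57.62) and circle(W, 32.1); the below-MH intersection is L = (36.2, -44.8). S is the foot of the tangent from L: S = (30.4, -16.3).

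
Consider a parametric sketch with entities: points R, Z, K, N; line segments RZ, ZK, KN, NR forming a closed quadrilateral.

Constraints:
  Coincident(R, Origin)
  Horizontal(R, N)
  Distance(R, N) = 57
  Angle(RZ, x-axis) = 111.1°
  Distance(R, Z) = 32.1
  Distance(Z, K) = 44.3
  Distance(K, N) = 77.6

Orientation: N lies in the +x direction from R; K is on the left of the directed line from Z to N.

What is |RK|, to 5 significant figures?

67.048

Checks: |ZK| = 44.30 ✓; |KN| = 77.60 ✓.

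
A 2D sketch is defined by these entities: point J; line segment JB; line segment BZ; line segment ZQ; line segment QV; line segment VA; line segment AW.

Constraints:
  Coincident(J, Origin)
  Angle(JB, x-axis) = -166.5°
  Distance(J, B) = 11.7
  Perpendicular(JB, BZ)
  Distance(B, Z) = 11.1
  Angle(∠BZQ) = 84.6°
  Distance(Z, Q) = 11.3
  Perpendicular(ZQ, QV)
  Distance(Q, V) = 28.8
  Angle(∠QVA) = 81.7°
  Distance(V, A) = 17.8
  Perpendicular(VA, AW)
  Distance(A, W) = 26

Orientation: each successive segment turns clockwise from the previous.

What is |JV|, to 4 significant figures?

18.90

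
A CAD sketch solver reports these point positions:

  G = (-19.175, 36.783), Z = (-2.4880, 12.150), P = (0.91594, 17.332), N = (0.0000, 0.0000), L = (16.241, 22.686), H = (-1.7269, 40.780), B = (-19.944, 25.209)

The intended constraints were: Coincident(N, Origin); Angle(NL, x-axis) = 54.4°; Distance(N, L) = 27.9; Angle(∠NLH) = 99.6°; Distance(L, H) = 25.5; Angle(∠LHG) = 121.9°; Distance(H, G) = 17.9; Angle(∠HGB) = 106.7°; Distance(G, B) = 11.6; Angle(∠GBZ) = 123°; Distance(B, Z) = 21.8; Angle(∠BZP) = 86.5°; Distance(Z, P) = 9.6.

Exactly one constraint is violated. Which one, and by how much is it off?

Distance(Z, P) = 9.6 — off by 3.40.

N = (0.00, 0.00) ✓; NL at 54.40° ✓; |NL| = 27.90 ✓; ∠NLH = 99.60° ✓; |LH| = 25.50 ✓; ∠LHG = 121.9° ✓; |HG| = 17.90 ✓; ∠HGB = 106.7° ✓; |GB| = 11.60 ✓; ∠GBZ = 123.0° ✓; |BZ| = 21.80 ✓; ∠BZP = 86.50° ✓; |ZP| = 6.200 ✗.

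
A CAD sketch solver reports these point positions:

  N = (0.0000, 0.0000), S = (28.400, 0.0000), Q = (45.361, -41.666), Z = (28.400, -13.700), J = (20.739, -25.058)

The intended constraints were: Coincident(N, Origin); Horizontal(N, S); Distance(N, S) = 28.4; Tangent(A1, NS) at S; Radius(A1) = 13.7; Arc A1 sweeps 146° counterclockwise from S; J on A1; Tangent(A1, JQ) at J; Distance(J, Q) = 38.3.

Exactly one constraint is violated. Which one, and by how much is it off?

Distance(J, Q) = 38.3 — off by 8.60.

N = (0.00, 0.00) ✓; N.y = 0.00, S.y = 0.00 ✓; |NS| = 28.40 ✓; ∠(ZS, SN) = 90.00° ✓; |ZS| = 13.70 ✓; bearing(Z→J) − bearing(Z→S) = 146.0° ✓; |ZJ| = 13.70 ✓; ∠(ZJ, JQ) = 90.00° ✓; |JQ| = 29.70 ✗.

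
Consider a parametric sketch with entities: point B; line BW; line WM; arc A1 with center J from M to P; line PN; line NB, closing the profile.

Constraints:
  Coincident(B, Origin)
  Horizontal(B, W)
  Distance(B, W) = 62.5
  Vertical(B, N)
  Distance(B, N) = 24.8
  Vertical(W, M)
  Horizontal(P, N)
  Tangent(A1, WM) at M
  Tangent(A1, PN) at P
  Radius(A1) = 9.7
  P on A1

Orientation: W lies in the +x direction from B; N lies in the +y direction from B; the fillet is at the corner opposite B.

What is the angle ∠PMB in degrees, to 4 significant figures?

58.58°

B is at the origin; B and W share the same y with |BW| = 62.5 and W on the +x side, so W = (62.50, 0.000). B and N share the same x with |BN| = 24.8 and N on the +y side, so N = (0.000, 24.80). The virtual corner opposite B is at (62.50, 24.80). A1 meets WM tangentially, so JM is at right angles to WM and tangency of A1 to PN means the radius JP is perpendicular to PN, with radius 9.7, so the center J sits 9.7 in from both sides at J = (52.80, 15.10). That places the tangent points at M = (62.50, 15.10) on WM and P = (52.80, 24.80) on PN. Then cos ∠PMB = MP·MB / (|MP||MB|), giving 58.58°.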